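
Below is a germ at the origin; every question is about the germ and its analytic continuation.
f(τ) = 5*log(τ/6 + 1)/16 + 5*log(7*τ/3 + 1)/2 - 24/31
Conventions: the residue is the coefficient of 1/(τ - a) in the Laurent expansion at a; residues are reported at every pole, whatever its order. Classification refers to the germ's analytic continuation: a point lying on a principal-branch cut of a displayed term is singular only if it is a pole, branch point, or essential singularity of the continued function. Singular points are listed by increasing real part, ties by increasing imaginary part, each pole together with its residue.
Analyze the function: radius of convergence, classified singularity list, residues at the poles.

Radius of convergence at 0: 3/7.
At -6: a logarithmic branch point.
At -3/7: a logarithmic branch point.

Branch term (5/16)*log(1 - τ/(-6)): its argument vanishes at τ = -6, a logarithmic branch point, modulus 6.
Branch term (5/2)*log(1 - τ/(-3/7)): its argument vanishes at τ = -3/7, a logarithmic branch point, modulus 3/7.
The radius of convergence is the smallest modulus among the singular points: 3/7.
List the singular points by increasing real part (a conjugate pair: the negative imaginary part first).


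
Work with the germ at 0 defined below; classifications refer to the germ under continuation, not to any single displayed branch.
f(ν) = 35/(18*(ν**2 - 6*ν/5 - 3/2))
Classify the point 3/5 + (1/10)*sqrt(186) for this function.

The point is a pole of order 1.

The denominator factor ν**2 - 6*ν/5 - 3/2 vanishes at 3/5 + (1/10)*sqrt(186) and appears to the power 1; the numerator there equals 35/18, nonzero, and no other factor vanishes.
Hence a pole whose order is the multiplicity, 1.


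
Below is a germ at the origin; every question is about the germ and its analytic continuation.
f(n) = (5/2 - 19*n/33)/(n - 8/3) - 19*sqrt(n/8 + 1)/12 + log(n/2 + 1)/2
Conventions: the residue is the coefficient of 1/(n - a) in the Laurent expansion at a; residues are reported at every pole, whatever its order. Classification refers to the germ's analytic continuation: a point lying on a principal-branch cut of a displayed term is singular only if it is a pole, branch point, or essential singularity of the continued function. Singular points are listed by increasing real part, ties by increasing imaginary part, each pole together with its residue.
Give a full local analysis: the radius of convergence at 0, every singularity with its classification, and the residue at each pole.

Denominator factor (n - 8/3): pole of order 1 at 8/3, modulus 8/3.
Branch term (-19/12)*sqrt(1 - n/(-8)): its argument vanishes at n = -8, a square-root branch point, modulus 8.
Branch term (1/2)*log(1 - n/(-2)): its argument vanishes at n = -2, a logarithmic branch point, modulus 2.
The radius of convergence is the smallest modulus among the singular points: 2.
The branch terms are analytic at 8/3 and contribute nothing to the residue; only the rational part matters.
At the order-1 pole 8/3 set g(n) = (n - (8/3))*(rational part) = 5/2 - 19*n/33.
Simple pole: residue = g(a) at a = 8/3, which is 191/198.
List the singular points by increasing real part (a conjugate pair: the negative imaginary part first).

Radius of convergence at 0: 2.
At -8: an algebraic (square-root) branch point.
At -2: a logarithmic branch point.
At 8/3: a pole of order 1; residue 191/198.


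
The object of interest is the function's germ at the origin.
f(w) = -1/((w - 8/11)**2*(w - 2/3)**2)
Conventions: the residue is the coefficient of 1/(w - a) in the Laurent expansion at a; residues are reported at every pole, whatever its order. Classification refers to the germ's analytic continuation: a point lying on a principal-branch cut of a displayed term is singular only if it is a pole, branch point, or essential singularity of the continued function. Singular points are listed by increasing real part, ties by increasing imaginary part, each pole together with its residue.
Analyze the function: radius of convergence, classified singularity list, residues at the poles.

Denominator factor (w - 8/11)^2: pole of order 2 at 8/11, modulus 8/11.
Denominator factor (w - 2/3)^2: pole of order 2 at 2/3, modulus 2/3.
The radius of convergence is the smallest modulus among the singular points: 2/3.
At the order-2 pole 2/3 set g(w) = (w - (2/3))^2*f(w) = -1/(w - 8/11)**2.
Order-2 pole: residue = g'(a); g'(2/3) = -35937/4, so the residue is -35937/4.
At the order-2 pole 8/11 set g(w) = (w - (8/11))^2*f(w) = -1/(w - 2/3)**2.
Order-2 pole: residue = g'(a); g'(8/11) = 35937/4, so the residue is 35937/4.
List the singular points by increasing real part (a conjugate pair: the negative imaginary part first).

Radius of convergence at 0: 2/3.
At 2/3: a pole of order 2; residue -35937/4.
At 8/11: a pole of order 2; residue 35937/4.


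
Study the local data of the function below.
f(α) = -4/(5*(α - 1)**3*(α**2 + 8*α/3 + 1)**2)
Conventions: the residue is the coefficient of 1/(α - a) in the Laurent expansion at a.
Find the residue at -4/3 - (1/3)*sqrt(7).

The residue is 81/1715 - (81/6860)*sqrt(7).

The factor α**2 + 8*α/3 + 1 splits as (α - a)(α - a') with a = -4/3 - (1/3)*sqrt(7), a' = -4/3 + (1/3)*sqrt(7). At the order-2 pole a set g(α) = (α - a)^2*f(α) = [-4/(5*(α - 1)**3)] / (α - a')^2.
Order-2 pole: residue = g'(a); g'(-4/3 - (1/3)*sqrt(7)) = 81/1715 - (81/6860)*sqrt(7), so the residue is 81/1715 - (81/6860)*sqrt(7).


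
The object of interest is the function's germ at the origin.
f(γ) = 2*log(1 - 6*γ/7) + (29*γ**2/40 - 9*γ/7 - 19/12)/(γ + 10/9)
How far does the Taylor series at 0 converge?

The radius of convergence is 10/9.

Denominator factor (γ + 10/9): pole of order 1 at -10/9, modulus 10/9.
Branch term (2)*log(1 - γ/(7/6)): its argument vanishes at γ = 7/6, a logarithmic branch point, modulus 7/6.
The radius of convergence is the smallest modulus among the singular points: 10/9.


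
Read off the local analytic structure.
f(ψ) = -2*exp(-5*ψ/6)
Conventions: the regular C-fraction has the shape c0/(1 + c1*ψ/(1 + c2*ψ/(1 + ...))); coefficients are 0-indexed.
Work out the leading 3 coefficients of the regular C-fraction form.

Taylor coefficients (expand at 0): a_0 = -2, a_1 = 5/3, a_2 = -25/36.
c0 = a_0 = -2. Peel one level at a time: if S = 1 + c*ψ/S' with S'(0) = 1, then c is the ψ-coefficient of S and S' = c*ψ/(S - 1).
S_1 = c0/f = 1 + (5/6)*ψ + (25/72)*ψ^2 + ...; c1 = 5/6.
S_2 = c1*ψ/(S_1 - 1) = 1 + (-5/12)*ψ + ...; c2 = -5/12.

The regular C-fraction coefficients are [-2, 5/6, -5/12].


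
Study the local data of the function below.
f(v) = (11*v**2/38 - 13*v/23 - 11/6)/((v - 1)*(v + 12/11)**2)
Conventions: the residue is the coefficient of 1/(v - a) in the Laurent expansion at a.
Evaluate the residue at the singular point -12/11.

At the order-2 pole -12/11 set g(v) = (v - (-12/11))^2*f(v) = (11*v**2/38 - 13*v/23 - 11/6)/(v - 1).
Order-2 pole: residue = g'(a); g'(-12/11) = 1070641/1387038, so the residue is 1070641/1387038.

The residue is 1070641/1387038.


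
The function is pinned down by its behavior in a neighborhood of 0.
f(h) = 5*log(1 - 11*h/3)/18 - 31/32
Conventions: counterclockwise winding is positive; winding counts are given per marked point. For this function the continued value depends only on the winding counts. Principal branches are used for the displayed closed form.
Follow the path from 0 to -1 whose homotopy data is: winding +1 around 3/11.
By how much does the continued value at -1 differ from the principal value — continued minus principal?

The rational part is single-valued and drops out of the difference; each branch term changes only by its own monodromy.
(5/18)*log(1 - h/(3/11)): each positive loop around 3/11 adds 2*pi*i to the log, so winding +1 contributes (5/18)*(1)*2*pi*i = (5/9)*pi*i.
Summing the contributions at h = -1 gives (5/9)*pi*i.

Continued minus principal equals (5/9)*pi*i.


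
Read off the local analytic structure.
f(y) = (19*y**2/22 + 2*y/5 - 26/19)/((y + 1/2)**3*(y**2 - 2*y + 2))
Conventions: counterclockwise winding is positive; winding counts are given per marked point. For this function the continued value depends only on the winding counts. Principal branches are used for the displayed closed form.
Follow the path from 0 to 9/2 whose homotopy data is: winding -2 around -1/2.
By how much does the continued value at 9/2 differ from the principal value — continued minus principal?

Continued minus principal equals 0.

The function is rational, hence single-valued: continuing it around any pole returns the same value, so the difference is 0.


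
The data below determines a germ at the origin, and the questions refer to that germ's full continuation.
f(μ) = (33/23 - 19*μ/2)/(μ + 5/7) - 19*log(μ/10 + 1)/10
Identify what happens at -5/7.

The denominator factor μ + 5/7 vanishes at -5/7 and appears to the power 1; the numerator there equals 2647/322, nonzero, and no other factor vanishes.
The branch terms are analytic at this point.
Hence a pole whose order is the multiplicity, 1.

The point is a pole of order 1.


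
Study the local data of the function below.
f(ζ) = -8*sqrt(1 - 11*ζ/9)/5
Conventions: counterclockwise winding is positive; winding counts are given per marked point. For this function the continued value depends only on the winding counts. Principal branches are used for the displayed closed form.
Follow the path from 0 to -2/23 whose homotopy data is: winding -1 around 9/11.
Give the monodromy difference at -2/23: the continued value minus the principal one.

Continued minus principal equals (16/345)*sqrt(5267).

The rational part is single-valued and drops out of the difference; each branch term changes only by its own monodromy.
(-8/5)*sqrt(1 - ζ/(9/11)): winding -1 is odd, the square root flips sign, contributing -2*(-8/5)*sqrt(1 - (-2/23)/(9/11)) = -2*(-8/5)*sqrt(229/207) = (16/345)*sqrt(5267).
Summing the contributions at ζ = -2/23 gives (16/345)*sqrt(5267).


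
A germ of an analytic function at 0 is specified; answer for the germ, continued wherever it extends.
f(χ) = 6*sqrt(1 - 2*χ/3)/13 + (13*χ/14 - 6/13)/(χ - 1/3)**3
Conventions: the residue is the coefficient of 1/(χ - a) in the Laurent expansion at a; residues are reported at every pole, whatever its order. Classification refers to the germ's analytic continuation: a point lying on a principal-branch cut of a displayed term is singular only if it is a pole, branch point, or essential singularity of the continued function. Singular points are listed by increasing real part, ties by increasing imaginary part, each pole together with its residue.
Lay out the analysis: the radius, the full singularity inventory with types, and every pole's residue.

Radius of convergence at 0: 1/3.
At 1/3: a pole of order 3; residue 0.
At 3/2: an algebraic (square-root) branch point.

Denominator factor (χ - 1/3)^3: pole of order 3 at 1/3, modulus 1/3.
Branch term (6/13)*sqrt(1 - χ/(3/2)): its argument vanishes at χ = 3/2, a square-root branch point, modulus 3/2.
The radius of convergence is the smallest modulus among the singular points: 1/3.
The branch term is analytic at 1/3 and contributes nothing to the residue; only the rational part matters.
At the order-3 pole 1/3 set g(χ) = (χ - (1/3))^3*(rational part) = 13*χ/14 - 6/13.
Order-3 pole: residue = g''(a)/2; g''(1/3) = 0, so the residue is 0.
List the singular points by increasing real part (a conjugate pair: the negative imaginary part first).


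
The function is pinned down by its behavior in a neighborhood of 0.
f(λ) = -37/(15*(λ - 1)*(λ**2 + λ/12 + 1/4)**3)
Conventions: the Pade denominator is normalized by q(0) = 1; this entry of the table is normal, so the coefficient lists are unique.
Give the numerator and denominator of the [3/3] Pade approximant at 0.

Taylor coefficients needed (expand at 0): a_0 = 2368/15, a_1 = 0, a_2 = -80512/45, a_3 = 274688/405, a_4 = 5571904/405, a_5 = -12285184/1215, a_6 = -948061952/10935.
Write the denominator as Q(λ) = 1 + q1*λ + q2*λ^2 + q3*λ^3. Requiring Q*f - P = O(λ^7) with deg P <= 3 kills the coefficients of λ^4..λ^6 in Q*f:
  λ^4: a_4 + q1*a_3 + q2*a_2 + q3*a_1 = 0, i.e. 5571904/405 + (274688/405)*q1 + (-80512/45)*q2 + (0)*q3 = 0.
  λ^5: a_5 + q1*a_4 + q2*a_3 + q3*a_2 = 0, i.e. -12285184/1215 + (5571904/405)*q1 + (274688/405)*q2 + (-80512/45)*q3 = 0.
  λ^6: a_6 + q1*a_5 + q2*a_4 + q3*a_3 = 0, i.e. -948061952/10935 + (-12285184/1215)*q1 + (5571904/405)*q2 + (274688/405)*q3 = 0.
Solving this linear system: q1 = -138008777/3338608, q2 = -39967027/5007912, q3 = -8410058869/25754976.
The numerator is Q*f truncated at degree 3: P0 = a_0 = 2368/15; P1 = a_1 + q1*a_0 = -20425298996/3129945; P2 = a_2 + q1*a_1 + q2*a_0 = -9543371816/3129945; P3 = a_3 + q1*a_2 + q2*a_1 + q3*a_0 = 72261045214/3129945.

The Pade approximant has numerator coefficients [2368/15, -20425298996/3129945, -9543371816/3129945, 72261045214/3129945]; denominator coefficients [1, -138008777/3338608, -39967027/5007912, -8410058869/25754976].


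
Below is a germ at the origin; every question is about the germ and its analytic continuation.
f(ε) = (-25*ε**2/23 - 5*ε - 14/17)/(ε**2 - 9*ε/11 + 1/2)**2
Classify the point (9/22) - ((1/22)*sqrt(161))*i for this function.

The denominator factor ε**2 - 9*ε/11 + 1/2 vanishes at (9/22) - ((1/22)*sqrt(161))*i and appears to the power 2; the numerator there equals (-254469/94622) + ((745/2783)*sqrt(161))*i, nonzero, and no other factor vanishes.
Hence a pole whose order is the multiplicity, 2.

The point is a pole of order 2.


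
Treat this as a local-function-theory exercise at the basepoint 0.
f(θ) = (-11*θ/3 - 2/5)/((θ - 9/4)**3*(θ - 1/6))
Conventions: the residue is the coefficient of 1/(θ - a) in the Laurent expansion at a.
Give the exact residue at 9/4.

At the order-3 pole 9/4 set g(θ) = (θ - (9/4))^3*f(θ) = (-11*θ/3 - 2/5)/(θ - 1/6).
Order-3 pole: residue = g''(a)/2; g''(9/4) = -17472/78125, so the residue is -8736/78125.

The residue is -8736/78125.


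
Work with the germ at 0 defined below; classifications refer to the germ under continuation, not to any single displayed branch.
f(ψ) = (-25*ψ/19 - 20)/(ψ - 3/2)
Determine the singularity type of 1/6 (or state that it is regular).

Denominator factors: ψ - 3/2 = -4/3 at ψ = 1/6 — none vanishes.
So the germ continues analytically to 1/6.

The point is a regular point.


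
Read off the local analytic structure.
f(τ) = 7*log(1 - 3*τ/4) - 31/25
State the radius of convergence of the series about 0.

The radius of convergence is 4/3.

Branch term (7)*log(1 - τ/(4/3)): its argument vanishes at τ = 4/3, a logarithmic branch point, modulus 4/3.
The radius of convergence is the smallest modulus among the singular points: 4/3.


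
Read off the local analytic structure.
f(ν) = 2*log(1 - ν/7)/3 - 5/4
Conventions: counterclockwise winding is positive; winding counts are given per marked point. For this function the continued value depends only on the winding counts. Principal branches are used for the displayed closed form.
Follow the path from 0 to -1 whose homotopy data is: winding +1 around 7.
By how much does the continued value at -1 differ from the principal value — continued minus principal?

The rational part is single-valued and drops out of the difference; each branch term changes only by its own monodromy.
(2/3)*log(1 - ν/(7)): each positive loop around 7 adds 2*pi*i to the log, so winding +1 contributes (2/3)*(1)*2*pi*i = (4/3)*pi*i.
Summing the contributions at ν = -1 gives (4/3)*pi*i.

Continued minus principal equals (4/3)*pi*i.


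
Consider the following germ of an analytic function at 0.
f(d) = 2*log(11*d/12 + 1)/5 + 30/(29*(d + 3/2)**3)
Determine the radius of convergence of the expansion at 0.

The radius of convergence is 12/11.

Denominator factor (d + 3/2)^3: pole of order 3 at -3/2, modulus 3/2.
Branch term (2/5)*log(1 - d/(-12/11)): its argument vanishes at d = -12/11, a logarithmic branch point, modulus 12/11.
The radius of convergence is the smallest modulus among the singular points: 12/11.


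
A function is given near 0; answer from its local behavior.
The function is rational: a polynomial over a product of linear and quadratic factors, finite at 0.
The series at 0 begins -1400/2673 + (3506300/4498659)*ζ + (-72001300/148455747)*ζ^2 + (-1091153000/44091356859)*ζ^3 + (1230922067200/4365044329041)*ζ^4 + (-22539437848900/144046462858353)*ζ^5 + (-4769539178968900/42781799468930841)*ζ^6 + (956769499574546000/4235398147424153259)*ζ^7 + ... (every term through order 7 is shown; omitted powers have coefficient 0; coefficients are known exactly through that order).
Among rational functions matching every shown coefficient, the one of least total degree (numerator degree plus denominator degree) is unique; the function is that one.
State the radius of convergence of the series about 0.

No rational of total degree below 5 reproduces all 8 coefficients; solving the [1/4] Pade equations on them gives f(ζ) = (-35*ζ/34 - 7/3)/((ζ + 9/5)**2*(ζ**2 + 9*ζ/8 + 11/8)), whose expansion matches every shown term.
Denominator factor (ζ**2 + 9*ζ/8 + 11/8): discriminant -271/64, complex-conjugate roots (-9/16) + ((1/16)*sqrt(271))*i and (-9/16) - ((1/16)*sqrt(271))*i; poles of order 1, moduli (1/4)*sqrt(22) and (1/4)*sqrt(22).
Denominator factor (ζ + 9/5)^2: pole of order 2 at -9/5, modulus 9/5.
The radius of convergence is the smallest modulus among the singular points: (1/4)*sqrt(22).

The radius of convergence is (1/4)*sqrt(22).


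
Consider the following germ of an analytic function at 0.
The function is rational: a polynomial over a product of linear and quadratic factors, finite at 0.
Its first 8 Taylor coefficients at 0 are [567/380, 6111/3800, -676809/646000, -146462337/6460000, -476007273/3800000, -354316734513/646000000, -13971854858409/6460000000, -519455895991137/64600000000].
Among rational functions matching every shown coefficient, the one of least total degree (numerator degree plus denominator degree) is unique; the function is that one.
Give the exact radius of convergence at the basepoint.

No rational of total degree below 5 reproduces all 8 coefficients; solving the [2/3] Pade equations on them gives f(α) = (-13*α**2/34 - α + 9/38)/((α - 1/3)**2*(α + 10/7)), whose expansion matches every shown term.
Denominator factor (α - 1/3)^2: pole of order 2 at 1/3, modulus 1/3.
Denominator factor (α + 10/7): pole of order 1 at -10/7, modulus 10/7.
The radius of convergence is the smallest modulus among the singular points: 1/3.

The radius of convergence is 1/3.


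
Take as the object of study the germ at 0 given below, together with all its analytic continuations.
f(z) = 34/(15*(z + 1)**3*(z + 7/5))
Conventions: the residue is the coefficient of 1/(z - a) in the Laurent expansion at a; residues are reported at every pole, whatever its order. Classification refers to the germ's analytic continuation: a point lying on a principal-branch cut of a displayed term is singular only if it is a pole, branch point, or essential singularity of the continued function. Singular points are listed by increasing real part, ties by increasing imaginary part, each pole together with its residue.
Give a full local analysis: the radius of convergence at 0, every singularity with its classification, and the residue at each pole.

Denominator factor (z + 1)^3: pole of order 3 at -1, modulus 1.
Denominator factor (z + 7/5): pole of order 1 at -7/5, modulus 7/5.
The radius of convergence is the smallest modulus among the singular points: 1.
At the order-1 pole -7/5 set g(z) = (z - (-7/5))*f(z) = 34/(15*(z + 1)**3).
Simple pole: residue = g(a) at a = -7/5, which is -425/12.
At the order-3 pole -1 set g(z) = (z - (-1))^3*f(z) = 34/(15*(z + 7/5)).
Order-3 pole: residue = g''(a)/2; g''(-1) = 425/6, so the residue is 425/12.
List the singular points by increasing real part (a conjugate pair: the negative imaginary part first).

Radius of convergence at 0: 1.
At -7/5: a pole of order 1; residue -425/12.
At -1: a pole of order 3; residue 425/12.


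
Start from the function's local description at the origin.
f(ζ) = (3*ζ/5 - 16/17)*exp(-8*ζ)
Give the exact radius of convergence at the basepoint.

The factor exp(-8*ζ) is entire and contributes no finite singular point.
The polynomial part has no poles.
No finite singular points: the Taylor series at 0 converges everywhere.

The radius of convergence is infinite.


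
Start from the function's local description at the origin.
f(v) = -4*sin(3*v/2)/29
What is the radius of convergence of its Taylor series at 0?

The radius of convergence is infinite.

The factor sin(3*v/2) is entire and contributes no finite singular point.
The polynomial part has no poles.
No finite singular points: the Taylor series at 0 converges everywhere.


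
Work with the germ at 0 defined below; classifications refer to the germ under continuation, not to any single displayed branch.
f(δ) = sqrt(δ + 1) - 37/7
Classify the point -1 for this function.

The term (1)*sqrt(1 - δ/(-1)) has argument 1 - -1/(-1) = 0 at -1: a square-root (algebraic, two-sheeted) branch point; the remaining terms are analytic or single-valued there.

The point is an algebraic (square-root) branch point.


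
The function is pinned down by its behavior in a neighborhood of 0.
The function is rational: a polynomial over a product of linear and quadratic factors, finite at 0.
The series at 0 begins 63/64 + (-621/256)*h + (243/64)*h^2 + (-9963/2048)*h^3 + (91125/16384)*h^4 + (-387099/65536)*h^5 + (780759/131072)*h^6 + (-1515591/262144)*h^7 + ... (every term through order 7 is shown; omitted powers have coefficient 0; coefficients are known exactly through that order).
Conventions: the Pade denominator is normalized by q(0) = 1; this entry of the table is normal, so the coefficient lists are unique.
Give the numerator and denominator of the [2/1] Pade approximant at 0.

The Pade approximant has numerator coefficients [63/64, -2385/2048, 5643/8192]; denominator coefficients [1, 41/32].

Taylor coefficients needed (read off): a_0 = 63/64, a_1 = -621/256, a_2 = 243/64, a_3 = -9963/2048.
Write the denominator as Q(h) = 1 + q1*h. Requiring Q*f - P = O(h^4) with deg P <= 2 kills the coefficients of h^3..h^3 in Q*f:
  h^3: a_3 + q1*a_2 = 0, i.e. -9963/2048 + (243/64)*q1 = 0.
Solving this linear system: q1 = 41/32.
The numerator is Q*f truncated at degree 2: P0 = a_0 = 63/64; P1 = a_1 + q1*a_0 = -2385/2048; P2 = a_2 + q1*a_1 = 5643/8192.


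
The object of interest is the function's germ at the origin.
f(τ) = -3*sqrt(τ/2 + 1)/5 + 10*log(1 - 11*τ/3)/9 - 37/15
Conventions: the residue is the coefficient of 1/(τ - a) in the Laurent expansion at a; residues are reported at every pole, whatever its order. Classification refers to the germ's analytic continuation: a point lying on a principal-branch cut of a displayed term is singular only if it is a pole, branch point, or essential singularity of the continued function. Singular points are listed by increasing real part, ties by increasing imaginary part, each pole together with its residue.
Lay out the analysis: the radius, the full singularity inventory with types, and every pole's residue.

Radius of convergence at 0: 3/11.
At -2: an algebraic (square-root) branch point.
At 3/11: a logarithmic branch point.

Branch term (-3/5)*sqrt(1 - τ/(-2)): its argument vanishes at τ = -2, a square-root branch point, modulus 2.
Branch term (10/9)*log(1 - τ/(3/11)): its argument vanishes at τ = 3/11, a logarithmic branch point, modulus 3/11.
The radius of convergence is the smallest modulus among the singular points: 3/11.
List the singular points by increasing real part (a conjugate pair: the negative imaginary part first).


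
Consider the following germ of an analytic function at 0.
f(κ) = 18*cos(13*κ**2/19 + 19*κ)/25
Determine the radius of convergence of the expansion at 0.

The radius of convergence is infinite.

The factor cos(13*κ**2/19 + 19*κ) is entire and contributes no finite singular point.
The polynomial part has no poles.
No finite singular points: the Taylor series at 0 converges everywhere.


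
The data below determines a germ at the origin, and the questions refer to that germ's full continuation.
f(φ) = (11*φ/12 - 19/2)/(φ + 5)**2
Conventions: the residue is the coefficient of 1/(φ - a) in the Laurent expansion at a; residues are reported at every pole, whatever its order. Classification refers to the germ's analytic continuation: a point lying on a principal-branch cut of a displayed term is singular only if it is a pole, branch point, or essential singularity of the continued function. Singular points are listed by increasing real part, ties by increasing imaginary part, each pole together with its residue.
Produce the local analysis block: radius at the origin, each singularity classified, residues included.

Radius of convergence at 0: 5.
At -5: a pole of order 2; residue 11/12.

Denominator factor (φ + 5)^2: pole of order 2 at -5, modulus 5.
The radius of convergence is the smallest modulus among the singular points: 5.
At the order-2 pole -5 set g(φ) = (φ - (-5))^2*f(φ) = 11*φ/12 - 19/2.
Order-2 pole: residue = g'(a); g'(-5) = 11/12, so the residue is 11/12.


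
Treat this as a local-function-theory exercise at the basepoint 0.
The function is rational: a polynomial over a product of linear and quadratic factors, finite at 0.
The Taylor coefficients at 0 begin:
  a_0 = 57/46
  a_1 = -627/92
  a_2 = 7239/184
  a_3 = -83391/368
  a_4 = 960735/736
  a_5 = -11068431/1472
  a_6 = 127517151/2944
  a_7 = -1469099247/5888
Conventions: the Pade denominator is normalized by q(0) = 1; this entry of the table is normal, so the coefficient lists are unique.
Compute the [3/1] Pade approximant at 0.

Taylor coefficients needed (read off): a_0 = 57/46, a_1 = -627/92, a_2 = 7239/184, a_3 = -83391/368, a_4 = 960735/736.
Write the denominator as Q(α) = 1 + q1*α. Requiring Q*f - P = O(α^5) with deg P <= 3 kills the coefficients of α^4..α^4 in Q*f:
  α^4: a_4 + q1*a_3 = 0, i.e. 960735/736 + (-83391/368)*q1 = 0.
Solving this linear system: q1 = 16855/2926.
The numerator is Q*f truncated at degree 3: P0 = a_0 = 57/46; P1 = a_1 + q1*a_0 = 1143/3542; P2 = a_2 + q1*a_1 = 27/322; P3 = a_3 + q1*a_2 = 81/3542.

The Pade approximant has numerator coefficients [57/46, 1143/3542, 27/322, 81/3542]; denominator coefficients [1, 16855/2926].


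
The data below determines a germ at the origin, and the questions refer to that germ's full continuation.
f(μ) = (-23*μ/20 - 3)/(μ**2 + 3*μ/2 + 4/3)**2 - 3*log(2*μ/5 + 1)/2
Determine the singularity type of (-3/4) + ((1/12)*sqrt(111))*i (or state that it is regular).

The denominator factor μ**2 + 3*μ/2 + 4/3 vanishes at (-3/4) + ((1/12)*sqrt(111))*i and appears to the power 2; the numerator there equals (-171/80) - ((23/240)*sqrt(111))*i, nonzero, and no other factor vanishes.
The branch terms are analytic at this point.
Hence a pole whose order is the multiplicity, 2.

The point is a pole of order 2.


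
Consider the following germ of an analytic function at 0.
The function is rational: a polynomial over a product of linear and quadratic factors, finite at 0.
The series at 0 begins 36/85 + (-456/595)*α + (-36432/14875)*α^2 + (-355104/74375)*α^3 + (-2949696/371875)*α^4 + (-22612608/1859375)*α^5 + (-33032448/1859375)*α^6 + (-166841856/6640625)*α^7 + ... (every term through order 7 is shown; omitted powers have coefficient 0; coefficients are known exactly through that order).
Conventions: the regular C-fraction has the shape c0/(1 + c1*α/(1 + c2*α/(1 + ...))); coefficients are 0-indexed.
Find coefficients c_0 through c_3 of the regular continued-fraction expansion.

The regular C-fraction coefficients are [36/85, 38/21, -49928/9975, 378/475].

Taylor coefficients (read off): a_0 = 36/85, a_1 = -456/595, a_2 = -36432/14875, a_3 = -355104/74375.
c0 = a_0 = 36/85. Peel one level at a time: if S = 1 + c*α/S' with S'(0) = 1, then c is the α-coefficient of S and S' = c*α/(S - 1).
S_1 = c0/f = 1 + (38/21)*α + (99856/11025)*α^2 + ...; c1 = 38/21.
S_2 = c1*α/(S_1 - 1) = 1 + (-49928/9975)*α + (898704/225625)*α^2 + ...; c2 = -49928/9975.
S_3 = c2*α/(S_2 - 1) = 1 + (378/475)*α + ...; c3 = 378/475.


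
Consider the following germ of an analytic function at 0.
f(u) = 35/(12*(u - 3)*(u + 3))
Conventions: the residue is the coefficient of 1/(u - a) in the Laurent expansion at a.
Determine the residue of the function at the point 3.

At the order-1 pole 3 set g(u) = (u - (3))*f(u) = 35/(12*(u + 3)).
Simple pole: residue = g(a) at a = 3, which is 35/72.

The residue is 35/72.


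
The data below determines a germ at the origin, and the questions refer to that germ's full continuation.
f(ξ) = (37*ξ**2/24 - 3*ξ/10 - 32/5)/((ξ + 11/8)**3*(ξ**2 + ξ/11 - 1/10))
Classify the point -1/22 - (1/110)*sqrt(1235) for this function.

The denominator factor ξ**2 + ξ/11 - 1/10 vanishes at -1/22 - (1/110)*sqrt(1235) and appears to the power 1; the numerator there equals -30133/4840 + (581/145200)*sqrt(1235), nonzero, and no other factor vanishes.
Hence a pole whose order is the multiplicity, 1.

The point is a pole of order 1.


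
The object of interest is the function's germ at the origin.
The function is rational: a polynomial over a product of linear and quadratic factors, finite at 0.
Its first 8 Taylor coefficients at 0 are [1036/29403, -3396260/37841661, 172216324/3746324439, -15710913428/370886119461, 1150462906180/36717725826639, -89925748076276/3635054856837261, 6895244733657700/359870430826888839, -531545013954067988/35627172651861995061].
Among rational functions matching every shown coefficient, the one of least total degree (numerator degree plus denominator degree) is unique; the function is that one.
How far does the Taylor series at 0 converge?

No rational of total degree below 4 reproduces all 8 coefficients; solving the [1/3] Pade equations on them gives f(x) = (37/27 - 38*x/13)/((x - 11/2)**2*(x + 9/7)), whose expansion matches every shown term.
Denominator factor (x - 11/2)^2: pole of order 2 at 11/2, modulus 11/2.
Denominator factor (x + 9/7): pole of order 1 at -9/7, modulus 9/7.
The radius of convergence is the smallest modulus among the singular points: 9/7.

The radius of convergence is 9/7.


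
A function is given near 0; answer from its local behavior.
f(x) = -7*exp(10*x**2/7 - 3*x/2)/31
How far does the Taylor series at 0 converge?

The factor exp(10*x**2/7 - 3*x/2) is entire and contributes no finite singular point.
The polynomial part has no poles.
No finite singular points: the Taylor series at 0 converges everywhere.

The radius of convergence is infinite.


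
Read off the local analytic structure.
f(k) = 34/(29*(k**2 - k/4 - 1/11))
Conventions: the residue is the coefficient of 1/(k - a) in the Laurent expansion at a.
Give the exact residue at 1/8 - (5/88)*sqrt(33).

The factor k**2 - k/4 - 1/11 splits as (k - a)(k - a') with a = 1/8 - (5/88)*sqrt(33), a' = 1/8 + (5/88)*sqrt(33). At the order-1 pole a set g(k) = (k - a)*f(k) = [34/29] / (k - a').
Simple pole: residue = g(a) at a = 1/8 - (5/88)*sqrt(33), which is -(136/435)*sqrt(33).

The residue is -(136/435)*sqrt(33).


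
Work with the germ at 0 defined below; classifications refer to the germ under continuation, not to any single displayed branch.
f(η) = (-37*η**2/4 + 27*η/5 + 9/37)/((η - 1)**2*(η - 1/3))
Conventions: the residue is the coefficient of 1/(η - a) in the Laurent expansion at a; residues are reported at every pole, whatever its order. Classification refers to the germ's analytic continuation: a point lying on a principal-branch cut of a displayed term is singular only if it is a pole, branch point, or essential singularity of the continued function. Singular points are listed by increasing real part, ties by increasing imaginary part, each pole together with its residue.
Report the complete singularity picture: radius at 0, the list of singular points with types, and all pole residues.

Radius of convergence at 0: 1/3.
At 1/3: a pole of order 1; residue 6763/2960.
At 1: a pole of order 2; residue -34143/2960.

Denominator factor (η - 1/3): pole of order 1 at 1/3, modulus 1/3.
Denominator factor (η - 1)^2: pole of order 2 at 1, modulus 1.
The radius of convergence is the smallest modulus among the singular points: 1/3.
At the order-1 pole 1/3 set g(η) = (η - (1/3))*f(η) = (-37*η**2/4 + 27*η/5 + 9/37)/(η - 1)**2.
Simple pole: residue = g(a) at a = 1/3, which is 6763/2960.
At the order-2 pole 1 set g(η) = (η - (1))^2*f(η) = (-37*η**2/4 + 27*η/5 + 9/37)/(η - 1/3).
Order-2 pole: residue = g'(a); g'(1) = -34143/2960, so the residue is -34143/2960.
List the singular points by increasing real part (a conjugate pair: the negative imaginary part first).


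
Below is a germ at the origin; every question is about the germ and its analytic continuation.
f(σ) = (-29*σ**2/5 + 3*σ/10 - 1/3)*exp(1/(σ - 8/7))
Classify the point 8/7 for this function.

The point is an essential singularity.

The exponent 1/(σ - (8/7)) has a pole at 8/7, so exp(1/(σ - (8/7))) takes every nonzero value near it: an essential singularity (not a pole of any order).


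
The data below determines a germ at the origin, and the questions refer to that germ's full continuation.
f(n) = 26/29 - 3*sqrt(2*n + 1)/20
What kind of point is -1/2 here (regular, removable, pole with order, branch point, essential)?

The term (-3/20)*sqrt(1 - n/(-1/2)) has argument 1 - -1/2/(-1/2) = 0 at -1/2: a square-root (algebraic, two-sheeted) branch point; the remaining terms are analytic or single-valued there.

The point is an algebraic (square-root) branch point.


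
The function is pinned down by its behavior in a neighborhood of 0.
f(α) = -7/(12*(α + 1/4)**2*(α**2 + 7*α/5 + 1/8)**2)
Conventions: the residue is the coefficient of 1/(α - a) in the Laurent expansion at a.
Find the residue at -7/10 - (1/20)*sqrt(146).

The residue is 268800/2197 - (119786800/11707813)*sqrt(146).

The factor α**2 + 7*α/5 + 1/8 splits as (α - a)(α - a') with a = -7/10 - (1/20)*sqrt(146), a' = -7/10 + (1/20)*sqrt(146). At the order-2 pole a set g(α) = (α - a)^2*f(α) = [-7/(12*(α + 1/4)**2)] / (α - a')^2.
Order-2 pole: residue = g'(a); g'(-7/10 - (1/20)*sqrt(146)) = 268800/2197 - (119786800/11707813)*sqrt(146), so the residue is 268800/2197 - (119786800/11707813)*sqrt(146).


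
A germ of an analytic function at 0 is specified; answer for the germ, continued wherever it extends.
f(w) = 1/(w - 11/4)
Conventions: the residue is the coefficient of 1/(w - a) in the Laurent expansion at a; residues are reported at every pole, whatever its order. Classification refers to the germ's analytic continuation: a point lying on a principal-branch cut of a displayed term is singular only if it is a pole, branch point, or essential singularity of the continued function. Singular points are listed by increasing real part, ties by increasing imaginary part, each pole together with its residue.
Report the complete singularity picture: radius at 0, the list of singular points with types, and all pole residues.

Denominator factor (w - 11/4): pole of order 1 at 11/4, modulus 11/4.
The radius of convergence is the smallest modulus among the singular points: 11/4.
At the order-1 pole 11/4 set g(w) = (w - (11/4))*f(w) = 1.
Simple pole: residue = g(a) at a = 11/4, which is 1.

Radius of convergence at 0: 11/4.
At 11/4: a pole of order 1; residue 1.


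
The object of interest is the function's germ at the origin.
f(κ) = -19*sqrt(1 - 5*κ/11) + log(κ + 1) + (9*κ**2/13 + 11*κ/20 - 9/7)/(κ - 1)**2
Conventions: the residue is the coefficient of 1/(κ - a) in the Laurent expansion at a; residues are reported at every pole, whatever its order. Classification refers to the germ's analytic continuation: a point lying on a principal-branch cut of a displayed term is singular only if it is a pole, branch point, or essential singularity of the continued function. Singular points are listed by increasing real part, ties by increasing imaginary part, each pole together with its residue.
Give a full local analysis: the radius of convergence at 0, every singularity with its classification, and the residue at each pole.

Radius of convergence at 0: 1.
At -1: a logarithmic branch point.
At 1: a pole of order 2; residue 503/260.
At 11/5: an algebraic (square-root) branch point.

Denominator factor (κ - 1)^2: pole of order 2 at 1, modulus 1.
Branch term (-19)*sqrt(1 - κ/(11/5)): its argument vanishes at κ = 11/5, a square-root branch point, modulus 11/5.
Branch term (1)*log(1 - κ/(-1)): its argument vanishes at κ = -1, a logarithmic branch point, modulus 1.
The radius of convergence is the smallest modulus among the singular points: 1.
The branch terms are analytic at 1 and contribute nothing to the residue; only the rational part matters.
At the order-2 pole 1 set g(κ) = (κ - (1))^2*(rational part) = 9*κ**2/13 + 11*κ/20 - 9/7.
Order-2 pole: residue = g'(a); g'(1) = 503/260, so the residue is 503/260.
List the singular points by increasing real part (a conjugate pair: the negative imaginary part first).


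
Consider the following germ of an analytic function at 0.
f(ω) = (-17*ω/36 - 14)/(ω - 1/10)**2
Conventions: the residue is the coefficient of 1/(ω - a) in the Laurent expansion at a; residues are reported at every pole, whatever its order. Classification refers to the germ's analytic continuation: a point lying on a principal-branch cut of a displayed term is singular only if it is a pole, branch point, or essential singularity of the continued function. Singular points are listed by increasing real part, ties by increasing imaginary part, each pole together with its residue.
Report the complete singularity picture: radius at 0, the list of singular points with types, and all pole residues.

Radius of convergence at 0: 1/10.
At 1/10: a pole of order 2; residue -17/36.

Denominator factor (ω - 1/10)^2: pole of order 2 at 1/10, modulus 1/10.
The radius of convergence is the smallest modulus among the singular points: 1/10.
At the order-2 pole 1/10 set g(ω) = (ω - (1/10))^2*f(ω) = -17*ω/36 - 14.
Order-2 pole: residue = g'(a); g'(1/10) = -17/36, so the residue is -17/36.


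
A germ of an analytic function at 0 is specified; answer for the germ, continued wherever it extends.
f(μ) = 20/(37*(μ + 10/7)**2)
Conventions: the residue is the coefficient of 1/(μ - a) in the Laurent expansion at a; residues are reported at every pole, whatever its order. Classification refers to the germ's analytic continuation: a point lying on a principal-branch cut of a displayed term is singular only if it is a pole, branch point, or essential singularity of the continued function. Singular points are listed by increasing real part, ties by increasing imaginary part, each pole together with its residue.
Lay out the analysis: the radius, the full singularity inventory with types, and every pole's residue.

Radius of convergence at 0: 10/7.
At -10/7: a pole of order 2; residue 0.

Denominator factor (μ + 10/7)^2: pole of order 2 at -10/7, modulus 10/7.
The radius of convergence is the smallest modulus among the singular points: 10/7.
At the order-2 pole -10/7 set g(μ) = (μ - (-10/7))^2*f(μ) = 20/37.
Order-2 pole: residue = g'(a); g'(-10/7) = 0, so the residue is 0.


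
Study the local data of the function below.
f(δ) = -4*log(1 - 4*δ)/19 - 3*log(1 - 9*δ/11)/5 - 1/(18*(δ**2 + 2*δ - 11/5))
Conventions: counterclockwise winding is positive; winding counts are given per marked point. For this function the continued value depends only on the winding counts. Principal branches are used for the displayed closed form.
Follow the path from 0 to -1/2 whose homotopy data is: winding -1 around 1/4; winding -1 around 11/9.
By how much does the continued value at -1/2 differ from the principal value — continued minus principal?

Continued minus principal equals (154/95)*pi*i.

The rational part is single-valued and drops out of the difference; each branch term changes only by its own monodromy.
(-4/19)*log(1 - δ/(1/4)): each positive loop around 1/4 adds 2*pi*i to the log, so winding -1 contributes (-4/19)*(-1)*2*pi*i = (8/19)*pi*i.
(-3/5)*log(1 - δ/(11/9)): each positive loop around 11/9 adds 2*pi*i to the log, so winding -1 contributes (-3/5)*(-1)*2*pi*i = (6/5)*pi*i.
Summing the contributions at δ = -1/2 gives (154/95)*pi*i.
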